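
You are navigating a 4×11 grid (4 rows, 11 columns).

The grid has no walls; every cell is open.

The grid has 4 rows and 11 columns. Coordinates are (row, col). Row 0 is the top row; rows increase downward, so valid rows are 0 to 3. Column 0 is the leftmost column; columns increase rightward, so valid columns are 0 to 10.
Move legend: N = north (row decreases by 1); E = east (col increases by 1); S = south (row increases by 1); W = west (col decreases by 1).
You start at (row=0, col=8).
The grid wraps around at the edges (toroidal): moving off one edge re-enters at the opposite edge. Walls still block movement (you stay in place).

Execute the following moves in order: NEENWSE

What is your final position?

Start: (row=0, col=8)
  N (north): (row=0, col=8) -> (row=3, col=8)
  E (east): (row=3, col=8) -> (row=3, col=9)
  E (east): (row=3, col=9) -> (row=3, col=10)
  N (north): (row=3, col=10) -> (row=2, col=10)
  W (west): (row=2, col=10) -> (row=2, col=9)
  S (south): (row=2, col=9) -> (row=3, col=9)
  E (east): (row=3, col=9) -> (row=3, col=10)
Final: (row=3, col=10)

Answer: Final position: (row=3, col=10)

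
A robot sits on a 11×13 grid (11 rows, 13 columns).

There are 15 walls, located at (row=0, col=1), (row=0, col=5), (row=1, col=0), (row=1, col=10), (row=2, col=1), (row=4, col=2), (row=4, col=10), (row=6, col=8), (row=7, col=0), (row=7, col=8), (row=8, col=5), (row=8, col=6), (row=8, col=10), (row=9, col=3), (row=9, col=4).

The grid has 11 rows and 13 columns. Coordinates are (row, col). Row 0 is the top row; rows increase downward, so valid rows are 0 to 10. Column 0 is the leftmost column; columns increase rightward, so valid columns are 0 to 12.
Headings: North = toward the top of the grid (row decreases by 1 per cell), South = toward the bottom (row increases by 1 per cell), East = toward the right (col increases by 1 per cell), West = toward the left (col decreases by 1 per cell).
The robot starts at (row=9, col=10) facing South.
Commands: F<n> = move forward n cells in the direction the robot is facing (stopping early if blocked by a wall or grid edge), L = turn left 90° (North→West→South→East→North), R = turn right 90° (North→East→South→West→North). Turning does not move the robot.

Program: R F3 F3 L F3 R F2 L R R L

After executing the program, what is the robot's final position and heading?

Answer: Final position: (row=10, col=3), facing West

Derivation:
Start: (row=9, col=10), facing South
  R: turn right, now facing West
  F3: move forward 3, now at (row=9, col=7)
  F3: move forward 2/3 (blocked), now at (row=9, col=5)
  L: turn left, now facing South
  F3: move forward 1/3 (blocked), now at (row=10, col=5)
  R: turn right, now facing West
  F2: move forward 2, now at (row=10, col=3)
  L: turn left, now facing South
  R: turn right, now facing West
  R: turn right, now facing North
  L: turn left, now facing West
Final: (row=10, col=3), facing West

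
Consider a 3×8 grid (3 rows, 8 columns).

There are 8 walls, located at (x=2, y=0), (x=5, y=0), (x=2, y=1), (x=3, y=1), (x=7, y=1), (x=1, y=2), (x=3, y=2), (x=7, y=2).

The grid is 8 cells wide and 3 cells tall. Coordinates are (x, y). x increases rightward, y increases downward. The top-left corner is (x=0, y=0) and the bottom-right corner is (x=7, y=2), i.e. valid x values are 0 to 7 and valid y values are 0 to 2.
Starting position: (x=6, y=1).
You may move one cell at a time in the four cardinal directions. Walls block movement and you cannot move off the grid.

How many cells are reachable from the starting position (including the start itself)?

Answer: Reachable cells: 10

Derivation:
BFS flood-fill from (x=6, y=1):
  Distance 0: (x=6, y=1)
  Distance 1: (x=6, y=0), (x=5, y=1), (x=6, y=2)
  Distance 2: (x=7, y=0), (x=4, y=1), (x=5, y=2)
  Distance 3: (x=4, y=0), (x=4, y=2)
  Distance 4: (x=3, y=0)
Total reachable: 10 (grid has 16 open cells total)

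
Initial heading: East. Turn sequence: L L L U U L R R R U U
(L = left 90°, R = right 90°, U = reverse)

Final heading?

Start: East
  L (left (90° counter-clockwise)) -> North
  L (left (90° counter-clockwise)) -> West
  L (left (90° counter-clockwise)) -> South
  U (U-turn (180°)) -> North
  U (U-turn (180°)) -> South
  L (left (90° counter-clockwise)) -> East
  R (right (90° clockwise)) -> South
  R (right (90° clockwise)) -> West
  R (right (90° clockwise)) -> North
  U (U-turn (180°)) -> South
  U (U-turn (180°)) -> North
Final: North

Answer: Final heading: North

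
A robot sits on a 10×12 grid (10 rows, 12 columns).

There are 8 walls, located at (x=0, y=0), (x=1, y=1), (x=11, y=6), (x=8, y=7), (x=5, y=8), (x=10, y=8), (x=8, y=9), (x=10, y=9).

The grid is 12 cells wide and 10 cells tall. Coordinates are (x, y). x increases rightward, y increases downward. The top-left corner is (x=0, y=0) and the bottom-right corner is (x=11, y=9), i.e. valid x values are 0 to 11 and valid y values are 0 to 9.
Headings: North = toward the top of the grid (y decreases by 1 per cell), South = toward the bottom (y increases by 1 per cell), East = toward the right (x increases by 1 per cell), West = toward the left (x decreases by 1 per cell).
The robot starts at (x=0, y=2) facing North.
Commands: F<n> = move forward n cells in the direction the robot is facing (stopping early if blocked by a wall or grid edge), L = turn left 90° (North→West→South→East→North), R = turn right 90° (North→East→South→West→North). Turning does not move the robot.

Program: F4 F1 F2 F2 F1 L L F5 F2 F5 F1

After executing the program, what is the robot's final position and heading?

Answer: Final position: (x=0, y=9), facing South

Derivation:
Start: (x=0, y=2), facing North
  F4: move forward 1/4 (blocked), now at (x=0, y=1)
  F1: move forward 0/1 (blocked), now at (x=0, y=1)
  F2: move forward 0/2 (blocked), now at (x=0, y=1)
  F2: move forward 0/2 (blocked), now at (x=0, y=1)
  F1: move forward 0/1 (blocked), now at (x=0, y=1)
  L: turn left, now facing West
  L: turn left, now facing South
  F5: move forward 5, now at (x=0, y=6)
  F2: move forward 2, now at (x=0, y=8)
  F5: move forward 1/5 (blocked), now at (x=0, y=9)
  F1: move forward 0/1 (blocked), now at (x=0, y=9)
Final: (x=0, y=9), facing South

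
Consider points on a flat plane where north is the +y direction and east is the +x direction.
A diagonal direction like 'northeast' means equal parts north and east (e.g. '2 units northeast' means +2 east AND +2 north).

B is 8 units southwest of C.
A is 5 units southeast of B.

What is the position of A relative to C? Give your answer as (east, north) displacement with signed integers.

Place C at the origin (east=0, north=0).
  B is 8 units southwest of C: delta (east=-8, north=-8); B at (east=-8, north=-8).
  A is 5 units southeast of B: delta (east=+5, north=-5); A at (east=-3, north=-13).
Therefore A relative to C: (east=-3, north=-13).

Answer: A is at (east=-3, north=-13) relative to C.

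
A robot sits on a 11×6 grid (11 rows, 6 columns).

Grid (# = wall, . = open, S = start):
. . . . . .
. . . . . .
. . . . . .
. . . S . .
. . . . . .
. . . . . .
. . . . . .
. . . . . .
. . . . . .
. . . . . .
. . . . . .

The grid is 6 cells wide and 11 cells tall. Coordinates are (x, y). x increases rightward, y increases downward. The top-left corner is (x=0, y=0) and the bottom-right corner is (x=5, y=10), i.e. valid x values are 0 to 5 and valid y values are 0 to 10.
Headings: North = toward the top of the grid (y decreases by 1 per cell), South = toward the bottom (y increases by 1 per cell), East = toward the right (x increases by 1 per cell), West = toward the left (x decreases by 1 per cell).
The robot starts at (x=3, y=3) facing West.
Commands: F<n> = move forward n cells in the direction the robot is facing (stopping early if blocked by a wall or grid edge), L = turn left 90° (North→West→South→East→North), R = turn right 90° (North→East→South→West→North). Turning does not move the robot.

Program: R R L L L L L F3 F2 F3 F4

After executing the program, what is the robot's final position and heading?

Start: (x=3, y=3), facing West
  R: turn right, now facing North
  R: turn right, now facing East
  L: turn left, now facing North
  L: turn left, now facing West
  L: turn left, now facing South
  L: turn left, now facing East
  L: turn left, now facing North
  F3: move forward 3, now at (x=3, y=0)
  F2: move forward 0/2 (blocked), now at (x=3, y=0)
  F3: move forward 0/3 (blocked), now at (x=3, y=0)
  F4: move forward 0/4 (blocked), now at (x=3, y=0)
Final: (x=3, y=0), facing North

Answer: Final position: (x=3, y=0), facing North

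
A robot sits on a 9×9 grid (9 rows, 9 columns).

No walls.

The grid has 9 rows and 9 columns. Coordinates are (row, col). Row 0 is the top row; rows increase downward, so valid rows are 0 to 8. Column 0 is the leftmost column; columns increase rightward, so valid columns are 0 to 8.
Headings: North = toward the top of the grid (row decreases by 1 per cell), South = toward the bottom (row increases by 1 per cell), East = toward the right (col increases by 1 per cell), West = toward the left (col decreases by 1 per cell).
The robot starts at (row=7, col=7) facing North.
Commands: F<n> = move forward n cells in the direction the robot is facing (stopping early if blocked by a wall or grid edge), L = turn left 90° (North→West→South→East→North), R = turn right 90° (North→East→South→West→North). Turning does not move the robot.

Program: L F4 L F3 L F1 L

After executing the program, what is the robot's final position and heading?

Start: (row=7, col=7), facing North
  L: turn left, now facing West
  F4: move forward 4, now at (row=7, col=3)
  L: turn left, now facing South
  F3: move forward 1/3 (blocked), now at (row=8, col=3)
  L: turn left, now facing East
  F1: move forward 1, now at (row=8, col=4)
  L: turn left, now facing North
Final: (row=8, col=4), facing North

Answer: Final position: (row=8, col=4), facing North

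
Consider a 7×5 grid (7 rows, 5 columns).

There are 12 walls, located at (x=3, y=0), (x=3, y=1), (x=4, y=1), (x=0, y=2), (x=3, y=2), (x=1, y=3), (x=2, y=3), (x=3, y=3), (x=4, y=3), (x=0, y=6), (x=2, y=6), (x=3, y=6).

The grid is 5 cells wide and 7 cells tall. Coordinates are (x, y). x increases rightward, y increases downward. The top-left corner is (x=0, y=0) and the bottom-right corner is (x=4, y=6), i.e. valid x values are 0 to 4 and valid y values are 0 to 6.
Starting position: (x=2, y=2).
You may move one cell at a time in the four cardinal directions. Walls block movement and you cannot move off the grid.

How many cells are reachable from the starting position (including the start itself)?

BFS flood-fill from (x=2, y=2):
  Distance 0: (x=2, y=2)
  Distance 1: (x=2, y=1), (x=1, y=2)
  Distance 2: (x=2, y=0), (x=1, y=1)
  Distance 3: (x=1, y=0), (x=0, y=1)
  Distance 4: (x=0, y=0)
Total reachable: 8 (grid has 23 open cells total)

Answer: Reachable cells: 8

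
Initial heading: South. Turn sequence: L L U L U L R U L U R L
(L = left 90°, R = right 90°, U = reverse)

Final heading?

Start: South
  L (left (90° counter-clockwise)) -> East
  L (left (90° counter-clockwise)) -> North
  U (U-turn (180°)) -> South
  L (left (90° counter-clockwise)) -> East
  U (U-turn (180°)) -> West
  L (left (90° counter-clockwise)) -> South
  R (right (90° clockwise)) -> West
  U (U-turn (180°)) -> East
  L (left (90° counter-clockwise)) -> North
  U (U-turn (180°)) -> South
  R (right (90° clockwise)) -> West
  L (left (90° counter-clockwise)) -> South
Final: South

Answer: Final heading: South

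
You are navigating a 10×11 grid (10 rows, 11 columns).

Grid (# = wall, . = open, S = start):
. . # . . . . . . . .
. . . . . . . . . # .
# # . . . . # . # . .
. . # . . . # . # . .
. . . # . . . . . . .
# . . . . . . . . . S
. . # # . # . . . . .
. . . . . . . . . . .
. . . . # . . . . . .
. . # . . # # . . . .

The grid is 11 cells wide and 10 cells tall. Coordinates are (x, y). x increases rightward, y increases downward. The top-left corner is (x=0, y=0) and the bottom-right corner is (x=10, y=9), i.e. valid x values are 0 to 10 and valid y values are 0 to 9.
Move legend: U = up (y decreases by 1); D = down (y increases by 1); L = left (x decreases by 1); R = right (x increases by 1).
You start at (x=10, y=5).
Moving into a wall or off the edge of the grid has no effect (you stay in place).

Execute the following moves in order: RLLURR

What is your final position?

Answer: Final position: (x=10, y=4)

Derivation:
Start: (x=10, y=5)
  R (right): blocked, stay at (x=10, y=5)
  L (left): (x=10, y=5) -> (x=9, y=5)
  L (left): (x=9, y=5) -> (x=8, y=5)
  U (up): (x=8, y=5) -> (x=8, y=4)
  R (right): (x=8, y=4) -> (x=9, y=4)
  R (right): (x=9, y=4) -> (x=10, y=4)
Final: (x=10, y=4)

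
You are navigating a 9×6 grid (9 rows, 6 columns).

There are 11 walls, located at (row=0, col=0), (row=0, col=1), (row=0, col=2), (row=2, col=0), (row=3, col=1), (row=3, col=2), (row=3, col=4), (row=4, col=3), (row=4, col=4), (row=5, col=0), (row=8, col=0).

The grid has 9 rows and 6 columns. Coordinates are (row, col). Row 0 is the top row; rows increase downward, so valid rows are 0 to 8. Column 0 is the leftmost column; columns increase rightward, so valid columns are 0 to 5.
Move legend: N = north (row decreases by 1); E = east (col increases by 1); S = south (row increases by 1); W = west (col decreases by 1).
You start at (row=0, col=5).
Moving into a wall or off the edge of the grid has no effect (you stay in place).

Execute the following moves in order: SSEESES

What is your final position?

Answer: Final position: (row=4, col=5)

Derivation:
Start: (row=0, col=5)
  S (south): (row=0, col=5) -> (row=1, col=5)
  S (south): (row=1, col=5) -> (row=2, col=5)
  E (east): blocked, stay at (row=2, col=5)
  E (east): blocked, stay at (row=2, col=5)
  S (south): (row=2, col=5) -> (row=3, col=5)
  E (east): blocked, stay at (row=3, col=5)
  S (south): (row=3, col=5) -> (row=4, col=5)
Final: (row=4, col=5)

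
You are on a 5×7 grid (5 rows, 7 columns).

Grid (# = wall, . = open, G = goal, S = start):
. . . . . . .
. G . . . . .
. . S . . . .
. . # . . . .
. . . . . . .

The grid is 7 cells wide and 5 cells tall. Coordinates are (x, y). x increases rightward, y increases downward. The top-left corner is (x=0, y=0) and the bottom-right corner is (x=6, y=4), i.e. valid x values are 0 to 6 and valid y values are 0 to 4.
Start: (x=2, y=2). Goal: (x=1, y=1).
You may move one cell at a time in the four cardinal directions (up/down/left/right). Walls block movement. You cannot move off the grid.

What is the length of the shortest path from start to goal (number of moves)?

Answer: Shortest path length: 2

Derivation:
BFS from (x=2, y=2) until reaching (x=1, y=1):
  Distance 0: (x=2, y=2)
  Distance 1: (x=2, y=1), (x=1, y=2), (x=3, y=2)
  Distance 2: (x=2, y=0), (x=1, y=1), (x=3, y=1), (x=0, y=2), (x=4, y=2), (x=1, y=3), (x=3, y=3)  <- goal reached here
One shortest path (2 moves): (x=2, y=2) -> (x=1, y=2) -> (x=1, y=1)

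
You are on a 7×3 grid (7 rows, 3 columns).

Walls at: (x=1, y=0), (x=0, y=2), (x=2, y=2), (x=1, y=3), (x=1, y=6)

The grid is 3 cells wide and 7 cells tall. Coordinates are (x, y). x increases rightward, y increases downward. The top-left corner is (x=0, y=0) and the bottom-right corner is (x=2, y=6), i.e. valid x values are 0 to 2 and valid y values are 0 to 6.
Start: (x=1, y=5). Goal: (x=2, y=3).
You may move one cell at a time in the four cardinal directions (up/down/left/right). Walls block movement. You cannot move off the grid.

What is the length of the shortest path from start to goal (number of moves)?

Answer: Shortest path length: 3

Derivation:
BFS from (x=1, y=5) until reaching (x=2, y=3):
  Distance 0: (x=1, y=5)
  Distance 1: (x=1, y=4), (x=0, y=5), (x=2, y=5)
  Distance 2: (x=0, y=4), (x=2, y=4), (x=0, y=6), (x=2, y=6)
  Distance 3: (x=0, y=3), (x=2, y=3)  <- goal reached here
One shortest path (3 moves): (x=1, y=5) -> (x=2, y=5) -> (x=2, y=4) -> (x=2, y=3)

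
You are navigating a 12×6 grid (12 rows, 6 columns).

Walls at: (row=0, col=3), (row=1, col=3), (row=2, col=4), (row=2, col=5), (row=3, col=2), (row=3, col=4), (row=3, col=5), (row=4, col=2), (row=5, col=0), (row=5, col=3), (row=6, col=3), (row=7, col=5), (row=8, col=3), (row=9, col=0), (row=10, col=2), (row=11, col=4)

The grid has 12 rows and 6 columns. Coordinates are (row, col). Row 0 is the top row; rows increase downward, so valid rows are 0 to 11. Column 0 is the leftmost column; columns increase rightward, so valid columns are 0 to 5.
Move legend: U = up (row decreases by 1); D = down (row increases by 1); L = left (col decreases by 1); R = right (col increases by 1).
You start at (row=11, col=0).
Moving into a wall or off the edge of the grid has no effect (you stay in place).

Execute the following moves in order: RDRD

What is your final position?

Answer: Final position: (row=11, col=2)

Derivation:
Start: (row=11, col=0)
  R (right): (row=11, col=0) -> (row=11, col=1)
  D (down): blocked, stay at (row=11, col=1)
  R (right): (row=11, col=1) -> (row=11, col=2)
  D (down): blocked, stay at (row=11, col=2)
Final: (row=11, col=2)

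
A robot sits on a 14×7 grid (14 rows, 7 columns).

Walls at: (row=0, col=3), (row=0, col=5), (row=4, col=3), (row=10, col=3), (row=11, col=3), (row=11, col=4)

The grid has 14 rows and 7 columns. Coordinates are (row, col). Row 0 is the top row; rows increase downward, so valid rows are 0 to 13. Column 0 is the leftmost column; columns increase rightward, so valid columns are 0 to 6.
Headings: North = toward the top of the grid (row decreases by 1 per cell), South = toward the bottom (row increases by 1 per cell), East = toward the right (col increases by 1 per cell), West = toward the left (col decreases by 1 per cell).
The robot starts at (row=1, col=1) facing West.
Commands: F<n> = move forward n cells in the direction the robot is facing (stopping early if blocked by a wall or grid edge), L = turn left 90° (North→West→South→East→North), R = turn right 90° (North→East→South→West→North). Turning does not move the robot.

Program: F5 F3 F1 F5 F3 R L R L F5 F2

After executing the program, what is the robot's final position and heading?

Start: (row=1, col=1), facing West
  F5: move forward 1/5 (blocked), now at (row=1, col=0)
  F3: move forward 0/3 (blocked), now at (row=1, col=0)
  F1: move forward 0/1 (blocked), now at (row=1, col=0)
  F5: move forward 0/5 (blocked), now at (row=1, col=0)
  F3: move forward 0/3 (blocked), now at (row=1, col=0)
  R: turn right, now facing North
  L: turn left, now facing West
  R: turn right, now facing North
  L: turn left, now facing West
  F5: move forward 0/5 (blocked), now at (row=1, col=0)
  F2: move forward 0/2 (blocked), now at (row=1, col=0)
Final: (row=1, col=0), facing West

Answer: Final position: (row=1, col=0), facing West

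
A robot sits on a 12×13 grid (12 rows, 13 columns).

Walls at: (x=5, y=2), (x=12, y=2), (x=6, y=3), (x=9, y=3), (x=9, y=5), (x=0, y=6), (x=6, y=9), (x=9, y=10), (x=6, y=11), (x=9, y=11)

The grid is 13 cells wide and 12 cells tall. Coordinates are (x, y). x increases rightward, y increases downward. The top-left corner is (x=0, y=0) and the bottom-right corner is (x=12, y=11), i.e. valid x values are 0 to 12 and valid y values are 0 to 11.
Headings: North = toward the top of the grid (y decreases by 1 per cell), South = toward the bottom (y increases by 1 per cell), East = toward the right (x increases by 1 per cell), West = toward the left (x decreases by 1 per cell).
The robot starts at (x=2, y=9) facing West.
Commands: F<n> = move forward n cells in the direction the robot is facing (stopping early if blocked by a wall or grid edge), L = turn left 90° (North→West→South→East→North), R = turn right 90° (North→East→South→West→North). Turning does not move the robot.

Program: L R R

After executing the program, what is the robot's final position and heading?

Answer: Final position: (x=2, y=9), facing North

Derivation:
Start: (x=2, y=9), facing West
  L: turn left, now facing South
  R: turn right, now facing West
  R: turn right, now facing North
Final: (x=2, y=9), facing North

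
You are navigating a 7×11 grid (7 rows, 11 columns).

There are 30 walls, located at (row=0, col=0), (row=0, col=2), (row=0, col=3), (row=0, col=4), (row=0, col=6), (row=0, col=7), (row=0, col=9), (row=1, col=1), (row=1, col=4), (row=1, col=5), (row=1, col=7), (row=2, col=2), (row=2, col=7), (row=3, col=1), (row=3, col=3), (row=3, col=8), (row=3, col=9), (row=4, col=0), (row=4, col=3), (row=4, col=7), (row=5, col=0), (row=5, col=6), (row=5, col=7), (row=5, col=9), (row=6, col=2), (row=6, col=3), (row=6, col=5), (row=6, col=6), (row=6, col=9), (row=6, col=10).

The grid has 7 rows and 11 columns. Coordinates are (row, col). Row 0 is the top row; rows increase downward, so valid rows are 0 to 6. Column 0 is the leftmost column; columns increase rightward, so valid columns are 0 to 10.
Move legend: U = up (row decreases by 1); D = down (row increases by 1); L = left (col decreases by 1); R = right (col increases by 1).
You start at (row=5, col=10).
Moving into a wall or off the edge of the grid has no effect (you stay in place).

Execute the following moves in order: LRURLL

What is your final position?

Answer: Final position: (row=4, col=8)

Derivation:
Start: (row=5, col=10)
  L (left): blocked, stay at (row=5, col=10)
  R (right): blocked, stay at (row=5, col=10)
  U (up): (row=5, col=10) -> (row=4, col=10)
  R (right): blocked, stay at (row=4, col=10)
  L (left): (row=4, col=10) -> (row=4, col=9)
  L (left): (row=4, col=9) -> (row=4, col=8)
Final: (row=4, col=8)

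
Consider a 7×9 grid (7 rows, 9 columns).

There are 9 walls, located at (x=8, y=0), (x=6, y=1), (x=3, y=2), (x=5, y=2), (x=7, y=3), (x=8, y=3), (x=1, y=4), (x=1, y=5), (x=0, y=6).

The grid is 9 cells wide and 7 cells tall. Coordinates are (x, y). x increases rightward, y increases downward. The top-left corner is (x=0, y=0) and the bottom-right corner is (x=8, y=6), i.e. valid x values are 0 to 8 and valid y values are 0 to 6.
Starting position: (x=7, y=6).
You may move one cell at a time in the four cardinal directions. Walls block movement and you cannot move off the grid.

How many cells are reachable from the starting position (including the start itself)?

BFS flood-fill from (x=7, y=6):
  Distance 0: (x=7, y=6)
  Distance 1: (x=7, y=5), (x=6, y=6), (x=8, y=6)
  Distance 2: (x=7, y=4), (x=6, y=5), (x=8, y=5), (x=5, y=6)
  Distance 3: (x=6, y=4), (x=8, y=4), (x=5, y=5), (x=4, y=6)
  Distance 4: (x=6, y=3), (x=5, y=4), (x=4, y=5), (x=3, y=6)
  Distance 5: (x=6, y=2), (x=5, y=3), (x=4, y=4), (x=3, y=5), (x=2, y=6)
  Distance 6: (x=7, y=2), (x=4, y=3), (x=3, y=4), (x=2, y=5), (x=1, y=6)
  Distance 7: (x=7, y=1), (x=4, y=2), (x=8, y=2), (x=3, y=3), (x=2, y=4)
  Distance 8: (x=7, y=0), (x=4, y=1), (x=8, y=1), (x=2, y=3)
  Distance 9: (x=4, y=0), (x=6, y=0), (x=3, y=1), (x=5, y=1), (x=2, y=2), (x=1, y=3)
  Distance 10: (x=3, y=0), (x=5, y=0), (x=2, y=1), (x=1, y=2), (x=0, y=3)
  Distance 11: (x=2, y=0), (x=1, y=1), (x=0, y=2), (x=0, y=4)
  Distance 12: (x=1, y=0), (x=0, y=1), (x=0, y=5)
  Distance 13: (x=0, y=0)
Total reachable: 54 (grid has 54 open cells total)

Answer: Reachable cells: 54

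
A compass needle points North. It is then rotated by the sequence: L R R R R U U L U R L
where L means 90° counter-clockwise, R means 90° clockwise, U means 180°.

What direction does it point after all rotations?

Start: North
  L (left (90° counter-clockwise)) -> West
  R (right (90° clockwise)) -> North
  R (right (90° clockwise)) -> East
  R (right (90° clockwise)) -> South
  R (right (90° clockwise)) -> West
  U (U-turn (180°)) -> East
  U (U-turn (180°)) -> West
  L (left (90° counter-clockwise)) -> South
  U (U-turn (180°)) -> North
  R (right (90° clockwise)) -> East
  L (left (90° counter-clockwise)) -> North
Final: North

Answer: Final heading: North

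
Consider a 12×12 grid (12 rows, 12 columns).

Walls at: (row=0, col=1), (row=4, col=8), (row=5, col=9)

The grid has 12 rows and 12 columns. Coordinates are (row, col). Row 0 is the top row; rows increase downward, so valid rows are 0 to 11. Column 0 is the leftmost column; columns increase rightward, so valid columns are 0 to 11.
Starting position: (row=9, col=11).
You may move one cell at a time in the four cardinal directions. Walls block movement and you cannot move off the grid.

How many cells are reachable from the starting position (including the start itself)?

BFS flood-fill from (row=9, col=11):
  Distance 0: (row=9, col=11)
  Distance 1: (row=8, col=11), (row=9, col=10), (row=10, col=11)
  Distance 2: (row=7, col=11), (row=8, col=10), (row=9, col=9), (row=10, col=10), (row=11, col=11)
  Distance 3: (row=6, col=11), (row=7, col=10), (row=8, col=9), (row=9, col=8), (row=10, col=9), (row=11, col=10)
  Distance 4: (row=5, col=11), (row=6, col=10), (row=7, col=9), (row=8, col=8), (row=9, col=7), (row=10, col=8), (row=11, col=9)
  Distance 5: (row=4, col=11), (row=5, col=10), (row=6, col=9), (row=7, col=8), (row=8, col=7), (row=9, col=6), (row=10, col=7), (row=11, col=8)
  Distance 6: (row=3, col=11), (row=4, col=10), (row=6, col=8), (row=7, col=7), (row=8, col=6), (row=9, col=5), (row=10, col=6), (row=11, col=7)
  Distance 7: (row=2, col=11), (row=3, col=10), (row=4, col=9), (row=5, col=8), (row=6, col=7), (row=7, col=6), (row=8, col=5), (row=9, col=4), (row=10, col=5), (row=11, col=6)
  Distance 8: (row=1, col=11), (row=2, col=10), (row=3, col=9), (row=5, col=7), (row=6, col=6), (row=7, col=5), (row=8, col=4), (row=9, col=3), (row=10, col=4), (row=11, col=5)
  Distance 9: (row=0, col=11), (row=1, col=10), (row=2, col=9), (row=3, col=8), (row=4, col=7), (row=5, col=6), (row=6, col=5), (row=7, col=4), (row=8, col=3), (row=9, col=2), (row=10, col=3), (row=11, col=4)
  Distance 10: (row=0, col=10), (row=1, col=9), (row=2, col=8), (row=3, col=7), (row=4, col=6), (row=5, col=5), (row=6, col=4), (row=7, col=3), (row=8, col=2), (row=9, col=1), (row=10, col=2), (row=11, col=3)
  Distance 11: (row=0, col=9), (row=1, col=8), (row=2, col=7), (row=3, col=6), (row=4, col=5), (row=5, col=4), (row=6, col=3), (row=7, col=2), (row=8, col=1), (row=9, col=0), (row=10, col=1), (row=11, col=2)
  Distance 12: (row=0, col=8), (row=1, col=7), (row=2, col=6), (row=3, col=5), (row=4, col=4), (row=5, col=3), (row=6, col=2), (row=7, col=1), (row=8, col=0), (row=10, col=0), (row=11, col=1)
  Distance 13: (row=0, col=7), (row=1, col=6), (row=2, col=5), (row=3, col=4), (row=4, col=3), (row=5, col=2), (row=6, col=1), (row=7, col=0), (row=11, col=0)
  Distance 14: (row=0, col=6), (row=1, col=5), (row=2, col=4), (row=3, col=3), (row=4, col=2), (row=5, col=1), (row=6, col=0)
  Distance 15: (row=0, col=5), (row=1, col=4), (row=2, col=3), (row=3, col=2), (row=4, col=1), (row=5, col=0)
  Distance 16: (row=0, col=4), (row=1, col=3), (row=2, col=2), (row=3, col=1), (row=4, col=0)
  Distance 17: (row=0, col=3), (row=1, col=2), (row=2, col=1), (row=3, col=0)
  Distance 18: (row=0, col=2), (row=1, col=1), (row=2, col=0)
  Distance 19: (row=1, col=0)
  Distance 20: (row=0, col=0)
Total reachable: 141 (grid has 141 open cells total)

Answer: Reachable cells: 141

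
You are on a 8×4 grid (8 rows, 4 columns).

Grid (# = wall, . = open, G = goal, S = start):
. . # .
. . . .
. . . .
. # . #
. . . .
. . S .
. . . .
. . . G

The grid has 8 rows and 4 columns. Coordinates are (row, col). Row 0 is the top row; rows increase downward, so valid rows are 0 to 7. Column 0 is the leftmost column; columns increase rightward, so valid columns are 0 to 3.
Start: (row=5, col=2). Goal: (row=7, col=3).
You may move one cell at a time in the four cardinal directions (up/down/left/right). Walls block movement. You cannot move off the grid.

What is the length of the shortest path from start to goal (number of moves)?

Answer: Shortest path length: 3

Derivation:
BFS from (row=5, col=2) until reaching (row=7, col=3):
  Distance 0: (row=5, col=2)
  Distance 1: (row=4, col=2), (row=5, col=1), (row=5, col=3), (row=6, col=2)
  Distance 2: (row=3, col=2), (row=4, col=1), (row=4, col=3), (row=5, col=0), (row=6, col=1), (row=6, col=3), (row=7, col=2)
  Distance 3: (row=2, col=2), (row=4, col=0), (row=6, col=0), (row=7, col=1), (row=7, col=3)  <- goal reached here
One shortest path (3 moves): (row=5, col=2) -> (row=5, col=3) -> (row=6, col=3) -> (row=7, col=3)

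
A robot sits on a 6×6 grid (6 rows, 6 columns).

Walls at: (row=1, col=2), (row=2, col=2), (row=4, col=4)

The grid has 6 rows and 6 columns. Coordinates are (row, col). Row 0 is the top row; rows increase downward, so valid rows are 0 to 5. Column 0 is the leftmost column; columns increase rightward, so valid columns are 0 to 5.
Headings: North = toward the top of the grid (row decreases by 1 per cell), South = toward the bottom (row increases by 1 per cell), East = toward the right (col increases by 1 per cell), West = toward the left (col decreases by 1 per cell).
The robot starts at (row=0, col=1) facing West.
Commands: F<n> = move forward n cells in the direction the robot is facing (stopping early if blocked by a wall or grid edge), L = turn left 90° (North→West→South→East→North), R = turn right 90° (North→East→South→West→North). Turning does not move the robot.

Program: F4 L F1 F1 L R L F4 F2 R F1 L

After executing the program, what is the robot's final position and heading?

Start: (row=0, col=1), facing West
  F4: move forward 1/4 (blocked), now at (row=0, col=0)
  L: turn left, now facing South
  F1: move forward 1, now at (row=1, col=0)
  F1: move forward 1, now at (row=2, col=0)
  L: turn left, now facing East
  R: turn right, now facing South
  L: turn left, now facing East
  F4: move forward 1/4 (blocked), now at (row=2, col=1)
  F2: move forward 0/2 (blocked), now at (row=2, col=1)
  R: turn right, now facing South
  F1: move forward 1, now at (row=3, col=1)
  L: turn left, now facing East
Final: (row=3, col=1), facing East

Answer: Final position: (row=3, col=1), facing East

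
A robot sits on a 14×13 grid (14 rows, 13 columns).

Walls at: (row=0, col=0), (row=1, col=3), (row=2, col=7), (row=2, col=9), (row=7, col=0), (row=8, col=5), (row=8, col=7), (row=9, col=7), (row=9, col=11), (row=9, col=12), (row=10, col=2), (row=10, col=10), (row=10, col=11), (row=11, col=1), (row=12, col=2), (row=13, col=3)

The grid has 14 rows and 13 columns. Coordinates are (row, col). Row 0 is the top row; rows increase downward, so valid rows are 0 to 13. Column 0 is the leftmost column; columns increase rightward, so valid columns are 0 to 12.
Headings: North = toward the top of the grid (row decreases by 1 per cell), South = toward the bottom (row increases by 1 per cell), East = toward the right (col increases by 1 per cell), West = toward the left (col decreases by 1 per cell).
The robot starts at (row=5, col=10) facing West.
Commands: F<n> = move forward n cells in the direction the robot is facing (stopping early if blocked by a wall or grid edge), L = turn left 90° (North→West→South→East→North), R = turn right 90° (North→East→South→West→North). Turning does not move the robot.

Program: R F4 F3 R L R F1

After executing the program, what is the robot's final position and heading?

Answer: Final position: (row=0, col=11), facing East

Derivation:
Start: (row=5, col=10), facing West
  R: turn right, now facing North
  F4: move forward 4, now at (row=1, col=10)
  F3: move forward 1/3 (blocked), now at (row=0, col=10)
  R: turn right, now facing East
  L: turn left, now facing North
  R: turn right, now facing East
  F1: move forward 1, now at (row=0, col=11)
Final: (row=0, col=11), facing East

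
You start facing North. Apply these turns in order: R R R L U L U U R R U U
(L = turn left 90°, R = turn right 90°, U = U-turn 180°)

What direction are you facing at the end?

Start: North
  R (right (90° clockwise)) -> East
  R (right (90° clockwise)) -> South
  R (right (90° clockwise)) -> West
  L (left (90° counter-clockwise)) -> South
  U (U-turn (180°)) -> North
  L (left (90° counter-clockwise)) -> West
  U (U-turn (180°)) -> East
  U (U-turn (180°)) -> West
  R (right (90° clockwise)) -> North
  R (right (90° clockwise)) -> East
  U (U-turn (180°)) -> West
  U (U-turn (180°)) -> East
Final: East

Answer: Final heading: East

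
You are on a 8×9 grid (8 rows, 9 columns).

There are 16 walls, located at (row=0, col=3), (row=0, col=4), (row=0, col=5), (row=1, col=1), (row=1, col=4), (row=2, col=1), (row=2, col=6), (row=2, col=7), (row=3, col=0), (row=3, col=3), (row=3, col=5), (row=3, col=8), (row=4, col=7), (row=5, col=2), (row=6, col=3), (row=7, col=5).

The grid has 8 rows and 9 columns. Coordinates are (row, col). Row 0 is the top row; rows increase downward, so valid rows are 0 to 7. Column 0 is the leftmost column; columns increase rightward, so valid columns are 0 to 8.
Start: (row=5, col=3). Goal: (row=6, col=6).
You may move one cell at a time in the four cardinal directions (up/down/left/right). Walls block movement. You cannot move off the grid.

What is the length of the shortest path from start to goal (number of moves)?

Answer: Shortest path length: 4

Derivation:
BFS from (row=5, col=3) until reaching (row=6, col=6):
  Distance 0: (row=5, col=3)
  Distance 1: (row=4, col=3), (row=5, col=4)
  Distance 2: (row=4, col=2), (row=4, col=4), (row=5, col=5), (row=6, col=4)
  Distance 3: (row=3, col=2), (row=3, col=4), (row=4, col=1), (row=4, col=5), (row=5, col=6), (row=6, col=5), (row=7, col=4)
  Distance 4: (row=2, col=2), (row=2, col=4), (row=3, col=1), (row=4, col=0), (row=4, col=6), (row=5, col=1), (row=5, col=7), (row=6, col=6), (row=7, col=3)  <- goal reached here
One shortest path (4 moves): (row=5, col=3) -> (row=5, col=4) -> (row=5, col=5) -> (row=5, col=6) -> (row=6, col=6)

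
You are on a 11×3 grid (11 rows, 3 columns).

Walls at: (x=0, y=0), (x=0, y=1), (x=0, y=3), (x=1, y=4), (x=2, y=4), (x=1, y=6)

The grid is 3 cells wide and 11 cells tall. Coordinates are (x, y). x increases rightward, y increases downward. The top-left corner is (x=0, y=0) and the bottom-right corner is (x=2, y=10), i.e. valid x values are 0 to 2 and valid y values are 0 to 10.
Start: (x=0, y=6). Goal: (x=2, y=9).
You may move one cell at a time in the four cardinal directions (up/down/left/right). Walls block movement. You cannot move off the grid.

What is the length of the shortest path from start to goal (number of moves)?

BFS from (x=0, y=6) until reaching (x=2, y=9):
  Distance 0: (x=0, y=6)
  Distance 1: (x=0, y=5), (x=0, y=7)
  Distance 2: (x=0, y=4), (x=1, y=5), (x=1, y=7), (x=0, y=8)
  Distance 3: (x=2, y=5), (x=2, y=7), (x=1, y=8), (x=0, y=9)
  Distance 4: (x=2, y=6), (x=2, y=8), (x=1, y=9), (x=0, y=10)
  Distance 5: (x=2, y=9), (x=1, y=10)  <- goal reached here
One shortest path (5 moves): (x=0, y=6) -> (x=0, y=7) -> (x=1, y=7) -> (x=2, y=7) -> (x=2, y=8) -> (x=2, y=9)

Answer: Shortest path length: 5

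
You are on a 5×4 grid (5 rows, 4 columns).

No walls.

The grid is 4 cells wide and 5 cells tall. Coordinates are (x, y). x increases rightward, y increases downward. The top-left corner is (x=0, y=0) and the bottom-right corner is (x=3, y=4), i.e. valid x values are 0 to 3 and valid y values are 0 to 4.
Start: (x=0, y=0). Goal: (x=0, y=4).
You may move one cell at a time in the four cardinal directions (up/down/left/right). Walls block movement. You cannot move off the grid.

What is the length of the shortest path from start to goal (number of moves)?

BFS from (x=0, y=0) until reaching (x=0, y=4):
  Distance 0: (x=0, y=0)
  Distance 1: (x=1, y=0), (x=0, y=1)
  Distance 2: (x=2, y=0), (x=1, y=1), (x=0, y=2)
  Distance 3: (x=3, y=0), (x=2, y=1), (x=1, y=2), (x=0, y=3)
  Distance 4: (x=3, y=1), (x=2, y=2), (x=1, y=3), (x=0, y=4)  <- goal reached here
One shortest path (4 moves): (x=0, y=0) -> (x=0, y=1) -> (x=0, y=2) -> (x=0, y=3) -> (x=0, y=4)

Answer: Shortest path length: 4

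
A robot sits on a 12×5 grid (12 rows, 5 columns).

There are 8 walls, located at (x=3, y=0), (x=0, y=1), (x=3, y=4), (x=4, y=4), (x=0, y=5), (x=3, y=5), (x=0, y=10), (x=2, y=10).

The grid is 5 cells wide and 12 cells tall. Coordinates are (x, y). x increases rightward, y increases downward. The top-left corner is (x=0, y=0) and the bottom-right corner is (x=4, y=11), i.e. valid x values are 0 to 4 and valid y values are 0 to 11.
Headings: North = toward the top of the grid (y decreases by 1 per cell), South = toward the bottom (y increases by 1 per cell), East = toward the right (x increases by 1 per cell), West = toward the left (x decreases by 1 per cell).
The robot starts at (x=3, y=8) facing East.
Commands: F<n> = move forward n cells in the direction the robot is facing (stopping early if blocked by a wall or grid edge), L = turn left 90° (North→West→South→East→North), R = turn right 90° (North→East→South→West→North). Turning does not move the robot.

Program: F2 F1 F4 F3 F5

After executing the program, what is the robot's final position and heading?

Start: (x=3, y=8), facing East
  F2: move forward 1/2 (blocked), now at (x=4, y=8)
  F1: move forward 0/1 (blocked), now at (x=4, y=8)
  F4: move forward 0/4 (blocked), now at (x=4, y=8)
  F3: move forward 0/3 (blocked), now at (x=4, y=8)
  F5: move forward 0/5 (blocked), now at (x=4, y=8)
Final: (x=4, y=8), facing East

Answer: Final position: (x=4, y=8), facing East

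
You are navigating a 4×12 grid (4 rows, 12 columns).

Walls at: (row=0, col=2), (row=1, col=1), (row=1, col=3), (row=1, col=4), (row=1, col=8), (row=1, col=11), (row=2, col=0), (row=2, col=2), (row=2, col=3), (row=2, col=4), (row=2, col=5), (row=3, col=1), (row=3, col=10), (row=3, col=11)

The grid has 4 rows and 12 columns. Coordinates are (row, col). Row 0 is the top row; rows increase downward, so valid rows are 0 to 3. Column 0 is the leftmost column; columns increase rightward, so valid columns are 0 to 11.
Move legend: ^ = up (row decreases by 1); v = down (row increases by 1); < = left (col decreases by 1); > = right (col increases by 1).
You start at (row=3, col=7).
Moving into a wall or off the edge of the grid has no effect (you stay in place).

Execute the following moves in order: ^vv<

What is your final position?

Start: (row=3, col=7)
  ^ (up): (row=3, col=7) -> (row=2, col=7)
  v (down): (row=2, col=7) -> (row=3, col=7)
  v (down): blocked, stay at (row=3, col=7)
  < (left): (row=3, col=7) -> (row=3, col=6)
Final: (row=3, col=6)

Answer: Final position: (row=3, col=6)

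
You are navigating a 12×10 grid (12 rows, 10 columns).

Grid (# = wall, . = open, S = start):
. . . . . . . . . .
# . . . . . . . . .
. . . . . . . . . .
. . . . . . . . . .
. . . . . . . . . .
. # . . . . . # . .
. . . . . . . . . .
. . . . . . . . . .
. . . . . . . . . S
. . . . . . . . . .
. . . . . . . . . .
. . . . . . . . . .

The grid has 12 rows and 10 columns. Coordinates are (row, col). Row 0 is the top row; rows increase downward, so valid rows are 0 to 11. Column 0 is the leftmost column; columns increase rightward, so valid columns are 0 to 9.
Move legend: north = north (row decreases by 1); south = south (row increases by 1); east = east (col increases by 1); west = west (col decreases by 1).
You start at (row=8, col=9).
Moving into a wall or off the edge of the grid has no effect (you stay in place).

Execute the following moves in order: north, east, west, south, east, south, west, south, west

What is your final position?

Start: (row=8, col=9)
  north (north): (row=8, col=9) -> (row=7, col=9)
  east (east): blocked, stay at (row=7, col=9)
  west (west): (row=7, col=9) -> (row=7, col=8)
  south (south): (row=7, col=8) -> (row=8, col=8)
  east (east): (row=8, col=8) -> (row=8, col=9)
  south (south): (row=8, col=9) -> (row=9, col=9)
  west (west): (row=9, col=9) -> (row=9, col=8)
  south (south): (row=9, col=8) -> (row=10, col=8)
  west (west): (row=10, col=8) -> (row=10, col=7)
Final: (row=10, col=7)

Answer: Final position: (row=10, col=7)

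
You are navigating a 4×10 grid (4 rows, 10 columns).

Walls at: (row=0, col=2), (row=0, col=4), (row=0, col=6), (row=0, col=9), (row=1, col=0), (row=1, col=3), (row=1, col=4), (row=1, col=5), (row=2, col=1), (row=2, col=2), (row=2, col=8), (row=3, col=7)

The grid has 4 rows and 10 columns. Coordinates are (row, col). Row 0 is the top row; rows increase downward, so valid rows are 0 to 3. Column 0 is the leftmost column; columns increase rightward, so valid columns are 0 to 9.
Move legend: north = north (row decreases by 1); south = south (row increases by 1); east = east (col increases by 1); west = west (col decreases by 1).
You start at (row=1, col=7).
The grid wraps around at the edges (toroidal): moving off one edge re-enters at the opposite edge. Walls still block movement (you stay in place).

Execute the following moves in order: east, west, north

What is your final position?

Answer: Final position: (row=0, col=7)

Derivation:
Start: (row=1, col=7)
  east (east): (row=1, col=7) -> (row=1, col=8)
  west (west): (row=1, col=8) -> (row=1, col=7)
  north (north): (row=1, col=7) -> (row=0, col=7)
Final: (row=0, col=7)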